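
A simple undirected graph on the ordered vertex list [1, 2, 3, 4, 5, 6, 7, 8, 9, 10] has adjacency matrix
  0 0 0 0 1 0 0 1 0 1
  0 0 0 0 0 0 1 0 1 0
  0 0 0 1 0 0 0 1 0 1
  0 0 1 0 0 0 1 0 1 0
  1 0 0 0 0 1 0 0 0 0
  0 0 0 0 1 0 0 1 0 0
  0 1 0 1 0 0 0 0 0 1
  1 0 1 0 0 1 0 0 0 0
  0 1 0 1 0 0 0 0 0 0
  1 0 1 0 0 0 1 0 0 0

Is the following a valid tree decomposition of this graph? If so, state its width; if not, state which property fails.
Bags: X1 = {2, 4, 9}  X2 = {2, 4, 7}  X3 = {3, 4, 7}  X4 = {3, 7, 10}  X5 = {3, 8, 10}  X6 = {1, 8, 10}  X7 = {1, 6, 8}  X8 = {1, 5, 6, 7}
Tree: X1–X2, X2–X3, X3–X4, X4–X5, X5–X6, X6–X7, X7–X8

No — bags containing vertex 7 are not connected in the tree.

A tree decomposition must satisfy three properties: every vertex lies in some bag; for every edge, both endpoints lie together in some bag; and for every vertex, the bags containing it form a connected subtree. Here bags containing vertex 7 are not connected in the tree, so the decomposition is invalid.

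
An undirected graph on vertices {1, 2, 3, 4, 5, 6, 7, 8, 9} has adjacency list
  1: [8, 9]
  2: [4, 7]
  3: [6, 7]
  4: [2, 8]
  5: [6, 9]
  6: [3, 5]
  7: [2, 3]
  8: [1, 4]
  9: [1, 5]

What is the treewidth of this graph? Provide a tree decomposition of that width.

Every bag has size at most 3, so the width is 3 − 1 = 2 and tw(G) ≤ 2. Since 9–5–6–3–7–2–4–8–1–9 is a cycle in G, G is not acyclic. Forests are exactly the graphs of treewidth ≤ 1, so tw(G) ≥ 2. Combining the bounds, tw(G) = 2.

Treewidth 2.
Bags: B1 = {5, 6, 9}  B2 = {3, 6, 9}  B3 = {3, 7, 9}  B4 = {2, 7, 9}  B5 = {2, 4, 9}  B6 = {4, 8, 9}  B7 = {1, 8, 9}
Tree: B1–B2, B2–B3, B3–B4, B4–B5, B5–B6, B6–B7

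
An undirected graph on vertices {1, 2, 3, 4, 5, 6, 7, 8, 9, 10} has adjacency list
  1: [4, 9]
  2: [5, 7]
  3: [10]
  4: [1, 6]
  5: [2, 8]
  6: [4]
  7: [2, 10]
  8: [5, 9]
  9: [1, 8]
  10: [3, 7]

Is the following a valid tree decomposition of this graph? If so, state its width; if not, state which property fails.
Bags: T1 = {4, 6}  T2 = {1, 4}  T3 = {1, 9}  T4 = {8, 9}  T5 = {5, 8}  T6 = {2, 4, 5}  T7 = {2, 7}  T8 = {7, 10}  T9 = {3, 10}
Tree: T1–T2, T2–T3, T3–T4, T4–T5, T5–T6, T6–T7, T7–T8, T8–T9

No — bags containing vertex 4 are not connected in the tree.

A tree decomposition must satisfy three properties: every vertex lies in some bag; for every edge, both endpoints lie together in some bag; and for every vertex, the bags containing it form a connected subtree. Here bags containing vertex 4 are not connected in the tree, so the decomposition is invalid.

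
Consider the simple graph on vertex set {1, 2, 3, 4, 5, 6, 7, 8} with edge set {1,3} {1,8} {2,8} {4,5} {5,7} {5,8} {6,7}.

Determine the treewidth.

1

A width-1 tree decomposition is:
Bags: B1 = {2, 8}  B2 = {1, 8}  B3 = {5, 8}  B4 = {5, 7}  B5 = {1, 3}  B6 = {6, 7}  B7 = {4, 5}
Tree: B1–B2, B1–B3, B3–B4, B2–B5, B4–B6, B4–B7
Every bag has size at most 2, so the width is 2 − 1 = 1 and tw(G) ≤ 1. G has an edge, so its treewidth is at least 1. Hence tw(G) = 1 exactly.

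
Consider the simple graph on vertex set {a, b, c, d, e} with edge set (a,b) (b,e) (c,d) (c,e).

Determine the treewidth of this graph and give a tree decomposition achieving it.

Treewidth 1.
One such decomposition:
Bags: B1 = {c, d}  B2 = {c, e}  B3 = {b, e}  B4 = {a, b}
Tree: B1–B2, B2–B3, B3–B4

The largest bag has 2 vertices, giving width 1; this decomposition certifies tw(G) ≤ 1. Any graph with an edge has treewidth ≥ 1, and G has the edge d–c. Therefore the treewidth is 1.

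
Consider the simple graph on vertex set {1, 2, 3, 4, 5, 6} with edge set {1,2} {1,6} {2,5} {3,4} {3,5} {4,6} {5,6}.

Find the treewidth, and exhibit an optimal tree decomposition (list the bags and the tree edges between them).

Treewidth 2.
Bags: B1 = {1, 2, 6}  B2 = {2, 5, 6}  B3 = {4, 5, 6}  B4 = {3, 4, 5}
Tree: B1–B2, B2–B3, B3–B4

Every bag has size at most 3, so the width is 3 − 1 = 2 and tw(G) ≤ 2. For the lower bound, G contains the cycle 1–2–5–6–1, so G is not a forest; only forests have treewidth ≤ 1, hence tw(G) ≥ 2. The upper and lower bounds meet at 2, so that is the treewidth.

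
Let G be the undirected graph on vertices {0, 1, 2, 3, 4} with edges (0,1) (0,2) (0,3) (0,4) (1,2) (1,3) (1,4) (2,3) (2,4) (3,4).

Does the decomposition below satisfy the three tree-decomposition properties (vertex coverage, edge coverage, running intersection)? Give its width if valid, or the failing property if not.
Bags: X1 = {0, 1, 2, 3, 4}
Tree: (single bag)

Every vertex of G appears in some bag (union = {0, 1, 2, 3, 4}); every edge is covered by a bag; and for each vertex v the set of bags containing v is connected in the bag tree. The decomposition is therefore valid. The largest bag has 5 vertices, so the width is 4.

Yes; width 4.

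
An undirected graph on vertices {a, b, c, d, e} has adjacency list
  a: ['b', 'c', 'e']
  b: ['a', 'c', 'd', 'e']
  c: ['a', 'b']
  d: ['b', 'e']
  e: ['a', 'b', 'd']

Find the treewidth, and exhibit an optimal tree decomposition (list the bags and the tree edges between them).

Treewidth 2.
One optimal decomposition is:
Bags: B1 = {a, b, c}  B2 = {a, b, e}  B3 = {b, d, e}
Tree: B1–B2, B2–B3

The largest bag has 3 vertices, giving width 2; this decomposition certifies tw(G) ≤ 2. Conversely, {b, d, e} is a clique of size 3, and the vertices of any clique must share a bag in every tree decomposition; so some bag has ≥ 3 vertices and tw(G) ≥ 2. Therefore the treewidth is 2.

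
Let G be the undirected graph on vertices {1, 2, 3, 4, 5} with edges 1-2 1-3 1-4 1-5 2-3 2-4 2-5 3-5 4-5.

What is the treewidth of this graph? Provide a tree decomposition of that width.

Treewidth 3.
Bags: B1 = {1, 2, 4, 5}  B2 = {1, 2, 3, 5}
Tree: B1–B2

The largest bag has 4 vertices, giving width 3; this decomposition certifies tw(G) ≤ 3. Conversely, {1, 2, 3, 5} is a clique of size 4, and the vertices of any clique must share a bag in every tree decomposition; so some bag has ≥ 4 vertices and tw(G) ≥ 3. Hence tw(G) = 3 exactly.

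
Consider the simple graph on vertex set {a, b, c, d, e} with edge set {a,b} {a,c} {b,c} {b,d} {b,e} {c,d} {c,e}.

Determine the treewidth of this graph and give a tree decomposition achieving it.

Each bag holds 3 vertices, so the decomposition has width 2, which upper-bounds the treewidth. Conversely, {b, c, d} is a clique of size 3, and the vertices of any clique must share a bag in every tree decomposition; so some bag has ≥ 3 vertices and tw(G) ≥ 2. The upper and lower bounds meet at 2, so that is the treewidth.

Treewidth 2.
One such decomposition:
Bags: B1 = {b, c, d}  B2 = {b, c, e}  B3 = {a, b, c}
Tree: B1–B2, B1–B3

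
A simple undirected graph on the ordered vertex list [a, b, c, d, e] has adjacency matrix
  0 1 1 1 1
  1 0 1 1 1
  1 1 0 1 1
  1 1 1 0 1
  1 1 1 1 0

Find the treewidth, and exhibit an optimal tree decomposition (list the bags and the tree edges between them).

Treewidth 4.
Bags: B1 = {a, b, c, d, e}
Tree: (single bag)

A single bag containing all 5 vertices is trivially a valid decomposition of width 4. For the lower bound, the 5 vertices {a, b, c, d, e} are pairwise adjacent, and any tree decomposition puts a clique entirely inside one bag — forcing width ≥ 4. Combining the bounds, tw(G) = 4.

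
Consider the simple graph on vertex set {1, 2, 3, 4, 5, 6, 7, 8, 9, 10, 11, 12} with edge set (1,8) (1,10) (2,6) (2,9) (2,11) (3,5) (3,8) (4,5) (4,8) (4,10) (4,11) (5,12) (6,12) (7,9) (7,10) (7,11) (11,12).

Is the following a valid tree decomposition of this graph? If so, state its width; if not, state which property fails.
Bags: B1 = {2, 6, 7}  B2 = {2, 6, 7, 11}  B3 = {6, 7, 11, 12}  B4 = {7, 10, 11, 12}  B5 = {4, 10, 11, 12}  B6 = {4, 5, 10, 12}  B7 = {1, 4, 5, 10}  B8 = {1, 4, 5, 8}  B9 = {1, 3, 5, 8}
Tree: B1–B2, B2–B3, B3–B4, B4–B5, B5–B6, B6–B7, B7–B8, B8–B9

A tree decomposition must satisfy three properties: every vertex lies in some bag; for every edge, both endpoints lie together in some bag; and for every vertex, the bags containing it form a connected subtree. Here vertex 9 appears in no bag, so the decomposition is invalid.

No — vertex 9 appears in no bag.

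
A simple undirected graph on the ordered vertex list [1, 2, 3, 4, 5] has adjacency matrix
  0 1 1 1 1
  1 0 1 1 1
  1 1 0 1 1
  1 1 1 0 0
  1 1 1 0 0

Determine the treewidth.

3

A width-3 tree decomposition is:
Bags: B1 = {1, 2, 3, 4}  B2 = {1, 2, 3, 5}
Tree: B1–B2
The largest bag has 4 vertices, giving width 3; this decomposition certifies tw(G) ≤ 3. Conversely, {1, 2, 3, 4} is a clique of size 4, and the vertices of any clique must share a bag in every tree decomposition; so some bag has ≥ 4 vertices and tw(G) ≥ 3. The upper and lower bounds meet at 3, so that is the treewidth.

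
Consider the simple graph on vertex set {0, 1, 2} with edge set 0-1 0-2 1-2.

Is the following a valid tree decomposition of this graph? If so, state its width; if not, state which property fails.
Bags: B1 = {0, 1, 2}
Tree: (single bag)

Vertex coverage: the bags together contain {0, 1, 2}, the full vertex set. Edge coverage: each edge of G has both endpoints in at least one bag. Running intersection: for every vertex, the bags containing it form a connected subtree. All three properties hold, so this is a valid tree decomposition of width max|bag| − 1 = 2, and hence tw(G) ≤ 2.

Yes; width 2.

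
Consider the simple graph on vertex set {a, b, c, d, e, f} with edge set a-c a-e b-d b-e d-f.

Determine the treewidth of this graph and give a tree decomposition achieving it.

Treewidth 1.
One such decomposition:
Bags: B1 = {d, f}  B2 = {b, d}  B3 = {b, e}  B4 = {a, e}  B5 = {a, c}
Tree: B1–B2, B2–B3, B3–B4, B4–B5

Each bag holds 2 vertices, so the decomposition has width 1, which upper-bounds the treewidth. Any graph with an edge has treewidth ≥ 1, and G has the edge f–d. Hence tw(G) = 1 exactly.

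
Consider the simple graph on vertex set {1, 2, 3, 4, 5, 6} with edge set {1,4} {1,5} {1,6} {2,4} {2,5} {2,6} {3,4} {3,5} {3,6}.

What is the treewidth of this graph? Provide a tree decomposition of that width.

Each bag holds 4 vertices, so the decomposition has width 3, which upper-bounds the treewidth. For the lower bound: the 4 vertex sets {3,6}, {1,4}, {2}, {5} are disjoint, each induces a connected subgraph, and every pair is joined by at least one edge of G. Contracting each set to a single vertex therefore yields K_{4} as a minor, and since treewidth is minor-monotone, tw(G) ≥ tw(K_{4}) = 3. The upper and lower bounds meet at 3, so that is the treewidth.

Treewidth 3.
One such decomposition:
Bags: B1 = {1, 2, 3, 6}  B2 = {1, 2, 3, 4}  B3 = {1, 2, 3, 5}
Tree: B1–B2, B2–B3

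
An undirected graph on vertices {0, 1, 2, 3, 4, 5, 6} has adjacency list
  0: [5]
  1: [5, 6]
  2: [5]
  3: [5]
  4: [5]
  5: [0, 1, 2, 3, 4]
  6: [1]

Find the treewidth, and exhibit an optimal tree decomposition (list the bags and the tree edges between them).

Each bag holds 2 vertices, so the decomposition has width 1, which upper-bounds the treewidth. Since G has at least one edge (e.g. 4–5), it is not an edgeless graph, so tw(G) ≥ 1. Hence tw(G) = 1 exactly.

Treewidth 1.
Bags: B1 = {4, 5}  B2 = {1, 5}  B3 = {0, 5}  B4 = {3, 5}  B5 = {1, 6}  B6 = {2, 5}
Tree: B1–B2, B2–B3, B3–B4, B2–B5, B2–B6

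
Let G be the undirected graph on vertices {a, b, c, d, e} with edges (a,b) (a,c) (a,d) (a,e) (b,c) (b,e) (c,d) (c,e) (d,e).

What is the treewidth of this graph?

A width-3 tree decomposition is:
Bags: B1 = {a, b, c, e}  B2 = {a, c, d, e}
Tree: B1–B2
Each bag holds 4 vertices, so the decomposition has width 3, which upper-bounds the treewidth. On the other hand G contains the 4-clique {a, c, d, e}. A clique must lie in a single bag of any decomposition, so no decomposition can have width below 3. The upper and lower bounds meet at 3, so that is the treewidth.

3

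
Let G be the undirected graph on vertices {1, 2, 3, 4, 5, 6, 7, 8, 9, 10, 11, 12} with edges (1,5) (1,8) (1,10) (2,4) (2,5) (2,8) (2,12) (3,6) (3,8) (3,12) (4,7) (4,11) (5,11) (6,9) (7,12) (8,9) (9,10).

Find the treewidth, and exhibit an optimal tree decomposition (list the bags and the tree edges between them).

The largest bag has 4 vertices, giving width 3; this decomposition certifies tw(G) ≤ 3. For the lower bound: the 4 vertex sets {6,9,10}, {1}, {8}, {2,3,5,12} are disjoint, each induces a connected subgraph, and every pair is joined by at least one edge of G. Contracting each set to a single vertex therefore yields K_{4} as a minor, and since treewidth is minor-monotone, tw(G) ≥ tw(K_{4}) = 3. Therefore the treewidth is 3.

Treewidth 3.
Bags: B1 = {1, 6, 9, 10}  B2 = {1, 6, 8, 9}  B3 = {1, 3, 6, 8}  B4 = {1, 3, 5, 8}  B5 = {2, 3, 5, 8}  B6 = {2, 3, 5, 12}  B7 = {2, 5, 11, 12}  B8 = {2, 4, 11, 12}  B9 = {4, 7, 11, 12}
Tree: B1–B2, B2–B3, B3–B4, B4–B5, B5–B6, B6–B7, B7–B8, B8–B9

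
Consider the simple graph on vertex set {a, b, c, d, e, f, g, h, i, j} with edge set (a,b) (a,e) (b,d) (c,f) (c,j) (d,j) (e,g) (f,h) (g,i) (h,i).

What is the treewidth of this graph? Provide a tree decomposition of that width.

Treewidth 2.
One optimal decomposition is:
Bags: B1 = {g, h, i}  B2 = {e, g, h}  B3 = {a, e, h}  B4 = {a, b, h}  B5 = {b, d, h}  B6 = {d, h, j}  B7 = {c, h, j}  B8 = {c, f, h}
Tree: B1–B2, B2–B3, B3–B4, B4–B5, B5–B6, B6–B7, B7–B8

Each bag holds 3 vertices, so the decomposition has width 2, which upper-bounds the treewidth. The edges h–i–g–e–a–b–d–j–c–f–h form a cycle, so G is not a tree and its treewidth is at least 2. The upper and lower bounds meet at 2, so that is the treewidth.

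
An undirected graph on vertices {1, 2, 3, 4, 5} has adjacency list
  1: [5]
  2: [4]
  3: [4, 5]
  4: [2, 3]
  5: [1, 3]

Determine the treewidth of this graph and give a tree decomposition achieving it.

Treewidth 1.
Bags: B1 = {3, 5}  B2 = {3, 4}  B3 = {1, 5}  B4 = {2, 4}
Tree: B1–B2, B1–B3, B2–B4

Each bag holds 2 vertices, so the decomposition has width 1, which upper-bounds the treewidth. Since G has at least one edge (e.g. 5–3), it is not an edgeless graph, so tw(G) ≥ 1. The upper and lower bounds meet at 1, so that is the treewidth.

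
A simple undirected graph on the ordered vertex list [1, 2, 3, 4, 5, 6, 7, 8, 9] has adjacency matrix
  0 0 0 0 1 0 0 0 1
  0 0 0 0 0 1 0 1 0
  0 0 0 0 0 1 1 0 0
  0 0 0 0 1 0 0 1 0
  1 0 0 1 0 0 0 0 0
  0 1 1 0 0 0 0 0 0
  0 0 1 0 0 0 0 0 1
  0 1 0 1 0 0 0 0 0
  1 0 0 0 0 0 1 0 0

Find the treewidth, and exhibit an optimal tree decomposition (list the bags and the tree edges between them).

The largest bag has 3 vertices, giving width 2; this decomposition certifies tw(G) ≤ 2. Since 1–5–4–8–2–6–3–7–9–1 is a cycle in G, G is not acyclic. Forests are exactly the graphs of treewidth ≤ 1, so tw(G) ≥ 2. Therefore the treewidth is 2.

Treewidth 2.
One such decomposition:
Bags: B1 = {1, 4, 5}  B2 = {1, 4, 8}  B3 = {1, 2, 8}  B4 = {1, 2, 6}  B5 = {1, 3, 6}  B6 = {1, 3, 7}  B7 = {1, 7, 9}
Tree: B1–B2, B2–B3, B3–B4, B4–B5, B5–B6, B6–B7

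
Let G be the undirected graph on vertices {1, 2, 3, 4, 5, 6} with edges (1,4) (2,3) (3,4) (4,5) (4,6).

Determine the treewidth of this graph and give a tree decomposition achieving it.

Treewidth 1.
Bags: B1 = {1, 4}  B2 = {3, 4}  B3 = {2, 3}  B4 = {4, 6}  B5 = {4, 5}
Tree: B1–B2, B2–B3, B1–B4, B1–B5

The largest bag has 2 vertices, giving width 1; this decomposition certifies tw(G) ≤ 1. G has an edge, so its treewidth is at least 1. Combining the bounds, tw(G) = 1.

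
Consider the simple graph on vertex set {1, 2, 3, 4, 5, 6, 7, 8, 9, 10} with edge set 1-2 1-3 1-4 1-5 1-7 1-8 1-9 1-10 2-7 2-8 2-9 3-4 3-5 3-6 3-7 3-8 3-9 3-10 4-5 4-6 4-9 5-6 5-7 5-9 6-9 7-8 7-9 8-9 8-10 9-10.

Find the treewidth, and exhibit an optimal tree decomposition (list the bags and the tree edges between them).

Every bag has size at most 5, so the width is 5 − 1 = 4 and tw(G) ≤ 4. On the other hand G contains the 5-clique {1, 2, 7, 8, 9}. A clique must lie in a single bag of any decomposition, so no decomposition can have width below 4. Therefore the treewidth is 4.

Treewidth 4.
Bags: B1 = {1, 3, 4, 5, 9}  B2 = {1, 3, 5, 7, 9}  B3 = {3, 4, 5, 6, 9}  B4 = {1, 3, 7, 8, 9}  B5 = {1, 3, 8, 9, 10}  B6 = {1, 2, 7, 8, 9}
Tree: B1–B2, B1–B3, B2–B4, B4–B5, B4–B6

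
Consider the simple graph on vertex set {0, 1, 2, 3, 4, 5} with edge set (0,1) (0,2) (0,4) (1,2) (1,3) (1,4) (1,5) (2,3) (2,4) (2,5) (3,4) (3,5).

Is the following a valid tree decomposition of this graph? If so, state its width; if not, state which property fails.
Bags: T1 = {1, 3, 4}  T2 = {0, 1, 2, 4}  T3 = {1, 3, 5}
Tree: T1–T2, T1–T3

No — edge (2,3) lies in no bag.

A tree decomposition must satisfy three properties: every vertex lies in some bag; for every edge, both endpoints lie together in some bag; and for every vertex, the bags containing it form a connected subtree. Here edge (2,3) lies in no bag, so the decomposition is invalid.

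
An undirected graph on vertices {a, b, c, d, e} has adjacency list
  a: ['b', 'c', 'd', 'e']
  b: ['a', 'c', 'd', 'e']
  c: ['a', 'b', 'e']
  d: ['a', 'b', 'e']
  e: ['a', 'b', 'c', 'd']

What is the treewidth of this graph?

A width-3 tree decomposition is:
Bags: B1 = {a, b, c, e}  B2 = {a, b, d, e}
Tree: B1–B2
Every bag has size at most 4, so the width is 4 − 1 = 3 and tw(G) ≤ 3. For the lower bound, the 4 vertices {a, b, d, e} are pairwise adjacent, and any tree decomposition puts a clique entirely inside one bag — forcing width ≥ 3. Combining the bounds, tw(G) = 3.

3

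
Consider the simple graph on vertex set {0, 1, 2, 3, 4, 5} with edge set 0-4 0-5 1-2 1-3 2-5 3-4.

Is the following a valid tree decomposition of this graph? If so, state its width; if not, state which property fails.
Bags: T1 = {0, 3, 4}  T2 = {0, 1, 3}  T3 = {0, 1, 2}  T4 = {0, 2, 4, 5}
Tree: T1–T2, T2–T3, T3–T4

No — bags containing vertex 4 are not connected in the tree.

A tree decomposition must satisfy three properties: every vertex lies in some bag; for every edge, both endpoints lie together in some bag; and for every vertex, the bags containing it form a connected subtree. Here bags containing vertex 4 are not connected in the tree, so the decomposition is invalid.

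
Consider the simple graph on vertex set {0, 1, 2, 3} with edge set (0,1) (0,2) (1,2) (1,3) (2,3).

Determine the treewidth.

2

A width-2 tree decomposition is:
Bags: B1 = {1, 2, 3}  B2 = {0, 1, 2}
Tree: B1–B2
Each bag holds 3 vertices, so the decomposition has width 2, which upper-bounds the treewidth. For the lower bound, the 3 vertices {0, 1, 2} are pairwise adjacent, and any tree decomposition puts a clique entirely inside one bag — forcing width ≥ 2. The upper and lower bounds meet at 2, so that is the treewidth.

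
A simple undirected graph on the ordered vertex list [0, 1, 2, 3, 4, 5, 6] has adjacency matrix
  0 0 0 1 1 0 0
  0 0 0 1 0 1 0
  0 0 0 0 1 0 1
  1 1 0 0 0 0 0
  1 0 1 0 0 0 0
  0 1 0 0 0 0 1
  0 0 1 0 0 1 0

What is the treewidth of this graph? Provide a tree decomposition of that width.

Treewidth 2.
One such decomposition:
Bags: B1 = {0, 1, 3}  B2 = {0, 1, 4}  B3 = {1, 2, 4}  B4 = {1, 2, 6}  B5 = {1, 5, 6}
Tree: B1–B2, B2–B3, B3–B4, B4–B5

Each bag holds 3 vertices, so the decomposition has width 2, which upper-bounds the treewidth. For the lower bound, G contains the cycle 1–3–0–4–2–6–5–1, so G is not a forest; only forests have treewidth ≤ 1, hence tw(G) ≥ 2. Therefore the treewidth is 2.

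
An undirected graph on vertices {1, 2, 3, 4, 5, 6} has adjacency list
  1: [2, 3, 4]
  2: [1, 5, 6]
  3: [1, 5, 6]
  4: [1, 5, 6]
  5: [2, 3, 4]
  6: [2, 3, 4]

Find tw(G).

A width-3 tree decomposition is:
Bags: B1 = {1, 2, 5, 6}  B2 = {1, 3, 5, 6}  B3 = {1, 4, 5, 6}
Tree: B1–B2, B2–B3
Every bag has size at most 4, so the width is 4 − 1 = 3 and tw(G) ≤ 3. For the lower bound: the 4 vertex sets {1,2}, {3,6}, {5}, {4} are disjoint, each induces a connected subgraph, and every pair is joined by at least one edge of G. Contracting each set to a single vertex therefore yields K_{4} as a minor, and since treewidth is minor-monotone, tw(G) ≥ tw(K_{4}) = 3. The upper and lower bounds meet at 3, so that is the treewidth.

3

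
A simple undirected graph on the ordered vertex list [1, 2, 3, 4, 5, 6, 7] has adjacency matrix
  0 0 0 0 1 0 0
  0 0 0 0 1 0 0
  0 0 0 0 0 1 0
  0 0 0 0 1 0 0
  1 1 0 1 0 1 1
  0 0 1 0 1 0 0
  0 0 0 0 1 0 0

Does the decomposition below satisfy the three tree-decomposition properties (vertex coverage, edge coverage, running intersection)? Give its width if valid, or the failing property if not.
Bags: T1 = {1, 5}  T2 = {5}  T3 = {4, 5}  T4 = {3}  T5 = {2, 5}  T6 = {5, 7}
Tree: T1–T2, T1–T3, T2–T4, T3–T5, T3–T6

A tree decomposition must satisfy three properties: every vertex lies in some bag; for every edge, both endpoints lie together in some bag; and for every vertex, the bags containing it form a connected subtree. Here vertex 6 appears in no bag, so the decomposition is invalid.

No — vertex 6 appears in no bag.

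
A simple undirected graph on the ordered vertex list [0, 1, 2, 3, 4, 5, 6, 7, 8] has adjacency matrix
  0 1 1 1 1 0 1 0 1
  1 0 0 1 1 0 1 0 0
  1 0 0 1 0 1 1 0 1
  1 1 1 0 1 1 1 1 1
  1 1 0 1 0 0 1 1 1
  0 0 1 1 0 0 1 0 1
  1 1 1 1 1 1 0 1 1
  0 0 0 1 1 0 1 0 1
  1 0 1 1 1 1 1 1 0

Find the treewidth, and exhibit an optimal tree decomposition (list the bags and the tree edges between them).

Treewidth 4.
One optimal decomposition is:
Bags: B1 = {0, 3, 4, 6, 8}  B2 = {0, 2, 3, 6, 8}  B3 = {3, 4, 6, 7, 8}  B4 = {2, 3, 5, 6, 8}  B5 = {0, 1, 3, 4, 6}
Tree: B1–B2, B1–B3, B2–B4, B1–B5

Each bag holds 5 vertices, so the decomposition has width 4, which upper-bounds the treewidth. For the lower bound, the 5 vertices {0, 2, 3, 6, 8} are pairwise adjacent, and any tree decomposition puts a clique entirely inside one bag — forcing width ≥ 4. Therefore the treewidth is 4.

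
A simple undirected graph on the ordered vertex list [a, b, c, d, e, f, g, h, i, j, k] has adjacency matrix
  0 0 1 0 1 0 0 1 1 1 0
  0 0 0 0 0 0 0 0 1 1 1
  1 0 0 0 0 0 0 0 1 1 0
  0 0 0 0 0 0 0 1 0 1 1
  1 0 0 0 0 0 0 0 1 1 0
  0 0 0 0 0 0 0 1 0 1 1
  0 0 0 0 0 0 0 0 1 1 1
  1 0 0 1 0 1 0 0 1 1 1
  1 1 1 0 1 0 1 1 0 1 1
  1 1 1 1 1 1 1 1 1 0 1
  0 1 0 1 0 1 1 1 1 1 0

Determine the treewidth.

A width-3 tree decomposition is:
Bags: B1 = {h, i, j, k}  B2 = {f, h, j, k}  B3 = {g, i, j, k}  B4 = {a, h, i, j}  B5 = {b, i, j, k}  B6 = {d, h, j, k}  B7 = {a, c, i, j}  B8 = {a, e, i, j}
Tree: B1–B2, B1–B3, B1–B4, B3–B5, B2–B6, B4–B7, B7–B8
The largest bag has 4 vertices, giving width 3; this decomposition certifies tw(G) ≤ 3. On the other hand G contains the 4-clique {d, h, j, k}. A clique must lie in a single bag of any decomposition, so no decomposition can have width below 3. The upper and lower bounds meet at 3, so that is the treewidth.

3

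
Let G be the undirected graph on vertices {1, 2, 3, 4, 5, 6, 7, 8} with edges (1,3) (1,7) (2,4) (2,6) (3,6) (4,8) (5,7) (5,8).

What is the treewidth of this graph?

A width-2 tree decomposition is:
Bags: B1 = {1, 3, 6}  B2 = {1, 2, 6}  B3 = {1, 2, 4}  B4 = {1, 4, 8}  B5 = {1, 5, 8}  B6 = {1, 5, 7}
Tree: B1–B2, B2–B3, B3–B4, B4–B5, B5–B6
The largest bag has 3 vertices, giving width 2; this decomposition certifies tw(G) ≤ 2. Since 1–3–6–2–4–8–5–7–1 is a cycle in G, G is not acyclic. Forests are exactly the graphs of treewidth ≤ 1, so tw(G) ≥ 2. Combining the bounds, tw(G) = 2.

2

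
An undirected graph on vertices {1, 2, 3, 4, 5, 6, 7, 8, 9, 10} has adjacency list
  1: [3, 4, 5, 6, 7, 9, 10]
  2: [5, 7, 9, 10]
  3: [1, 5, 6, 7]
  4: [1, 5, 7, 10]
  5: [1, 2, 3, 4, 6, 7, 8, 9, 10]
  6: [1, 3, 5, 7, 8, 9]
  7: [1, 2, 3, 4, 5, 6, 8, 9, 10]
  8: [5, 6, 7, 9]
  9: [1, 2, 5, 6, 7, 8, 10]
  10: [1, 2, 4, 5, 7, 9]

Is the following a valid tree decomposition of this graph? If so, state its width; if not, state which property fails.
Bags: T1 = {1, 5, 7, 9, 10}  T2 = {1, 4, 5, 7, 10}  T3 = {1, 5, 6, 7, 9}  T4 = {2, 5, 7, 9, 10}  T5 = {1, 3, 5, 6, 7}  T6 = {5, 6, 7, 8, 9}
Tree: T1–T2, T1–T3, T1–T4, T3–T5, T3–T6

Every vertex of G appears in some bag (union = {1, 2, 3, 4, 5, 6, 7, 8, 9, 10}); every edge is covered by a bag; and for each vertex v the set of bags containing v is connected in the bag tree. The decomposition is therefore valid. The largest bag has 5 vertices, so the width is 4.

Yes; width 4.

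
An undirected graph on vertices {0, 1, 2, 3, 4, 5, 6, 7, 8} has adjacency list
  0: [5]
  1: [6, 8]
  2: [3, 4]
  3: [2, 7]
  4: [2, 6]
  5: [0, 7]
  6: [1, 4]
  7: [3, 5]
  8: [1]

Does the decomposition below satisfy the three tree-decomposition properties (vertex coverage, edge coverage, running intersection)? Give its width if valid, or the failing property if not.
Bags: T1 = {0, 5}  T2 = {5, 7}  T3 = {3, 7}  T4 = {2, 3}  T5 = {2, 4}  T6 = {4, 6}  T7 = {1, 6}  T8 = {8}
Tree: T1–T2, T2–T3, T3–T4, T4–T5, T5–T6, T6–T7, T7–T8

A tree decomposition must satisfy three properties: every vertex lies in some bag; for every edge, both endpoints lie together in some bag; and for every vertex, the bags containing it form a connected subtree. Here edge (1,8) lies in no bag, so the decomposition is invalid.

No — edge (1,8) lies in no bag.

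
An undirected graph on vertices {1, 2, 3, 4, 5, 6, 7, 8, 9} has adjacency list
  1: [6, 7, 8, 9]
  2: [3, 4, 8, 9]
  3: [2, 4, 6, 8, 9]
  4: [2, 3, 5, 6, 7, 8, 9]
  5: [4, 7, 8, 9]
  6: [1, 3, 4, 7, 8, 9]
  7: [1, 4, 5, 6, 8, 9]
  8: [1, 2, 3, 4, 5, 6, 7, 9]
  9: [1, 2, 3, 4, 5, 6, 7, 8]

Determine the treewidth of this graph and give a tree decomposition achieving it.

Every bag has size at most 5, so the width is 5 − 1 = 4 and tw(G) ≤ 4. On the other hand G contains the 5-clique {1, 6, 7, 8, 9}. A clique must lie in a single bag of any decomposition, so no decomposition can have width below 4. Hence tw(G) = 4 exactly.

Treewidth 4.
Bags: B1 = {4, 6, 7, 8, 9}  B2 = {3, 4, 6, 8, 9}  B3 = {4, 5, 7, 8, 9}  B4 = {2, 3, 4, 8, 9}  B5 = {1, 6, 7, 8, 9}
Tree: B1–B2, B1–B3, B2–B4, B1–B5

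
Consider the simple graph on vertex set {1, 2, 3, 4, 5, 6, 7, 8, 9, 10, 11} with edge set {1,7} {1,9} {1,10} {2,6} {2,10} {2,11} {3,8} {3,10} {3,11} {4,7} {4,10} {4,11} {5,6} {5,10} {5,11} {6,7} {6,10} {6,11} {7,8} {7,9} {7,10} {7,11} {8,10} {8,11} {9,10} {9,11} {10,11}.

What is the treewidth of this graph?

A width-3 tree decomposition is:
Bags: B1 = {7, 9, 10, 11}  B2 = {1, 7, 9, 10}  B3 = {4, 7, 10, 11}  B4 = {7, 8, 10, 11}  B5 = {3, 8, 10, 11}  B6 = {6, 7, 10, 11}  B7 = {2, 6, 10, 11}  B8 = {5, 6, 10, 11}
Tree: B1–B2, B1–B3, B3–B4, B4–B5, B4–B6, B6–B7, B7–B8
The largest bag has 4 vertices, giving width 3; this decomposition certifies tw(G) ≤ 3. On the other hand G contains the 4-clique {1, 7, 9, 10}. A clique must lie in a single bag of any decomposition, so no decomposition can have width below 3. Therefore the treewidth is 3.

3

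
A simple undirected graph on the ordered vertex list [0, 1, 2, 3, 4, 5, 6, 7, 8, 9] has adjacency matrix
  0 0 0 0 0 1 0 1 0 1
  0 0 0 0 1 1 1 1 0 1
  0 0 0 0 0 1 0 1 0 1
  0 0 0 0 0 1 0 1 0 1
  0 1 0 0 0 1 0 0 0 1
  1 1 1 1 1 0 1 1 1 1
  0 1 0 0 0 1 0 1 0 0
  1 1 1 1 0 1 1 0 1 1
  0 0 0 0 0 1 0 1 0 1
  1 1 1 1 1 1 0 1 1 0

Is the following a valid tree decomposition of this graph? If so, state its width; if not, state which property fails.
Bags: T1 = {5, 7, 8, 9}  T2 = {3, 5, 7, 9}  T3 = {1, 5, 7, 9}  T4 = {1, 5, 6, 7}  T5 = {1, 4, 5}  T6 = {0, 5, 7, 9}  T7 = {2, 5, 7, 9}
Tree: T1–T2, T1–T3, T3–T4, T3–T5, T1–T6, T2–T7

A tree decomposition must satisfy three properties: every vertex lies in some bag; for every edge, both endpoints lie together in some bag; and for every vertex, the bags containing it form a connected subtree. Here edge (9,4) lies in no bag, so the decomposition is invalid.

No — edge (9,4) lies in no bag.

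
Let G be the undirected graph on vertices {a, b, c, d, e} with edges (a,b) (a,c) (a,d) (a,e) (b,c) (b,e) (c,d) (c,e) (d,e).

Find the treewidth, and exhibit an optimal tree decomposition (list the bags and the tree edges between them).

Treewidth 3.
Bags: B1 = {a, c, d, e}  B2 = {a, b, c, e}
Tree: B1–B2

Each bag holds 4 vertices, so the decomposition has width 3, which upper-bounds the treewidth. On the other hand G contains the 4-clique {a, c, d, e}. A clique must lie in a single bag of any decomposition, so no decomposition can have width below 3. Hence tw(G) = 3 exactly.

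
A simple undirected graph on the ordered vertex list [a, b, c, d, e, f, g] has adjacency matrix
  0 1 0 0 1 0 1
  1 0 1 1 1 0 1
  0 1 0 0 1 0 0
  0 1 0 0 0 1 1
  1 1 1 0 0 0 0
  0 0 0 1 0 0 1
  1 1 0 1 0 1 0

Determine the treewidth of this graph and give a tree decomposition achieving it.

The largest bag has 3 vertices, giving width 2; this decomposition certifies tw(G) ≤ 2. Conversely, {d, f, g} is a clique of size 3, and the vertices of any clique must share a bag in every tree decomposition; so some bag has ≥ 3 vertices and tw(G) ≥ 2. Therefore the treewidth is 2.

Treewidth 2.
One such decomposition:
Bags: B1 = {a, b, e}  B2 = {a, b, g}  B3 = {b, d, g}  B4 = {d, f, g}  B5 = {b, c, e}
Tree: B1–B2, B2–B3, B3–B4, B1–B5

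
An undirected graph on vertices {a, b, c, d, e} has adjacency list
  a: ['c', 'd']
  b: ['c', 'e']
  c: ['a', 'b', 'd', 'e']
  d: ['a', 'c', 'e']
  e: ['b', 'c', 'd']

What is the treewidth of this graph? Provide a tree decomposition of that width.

Treewidth 2.
One optimal decomposition is:
Bags: B1 = {c, d, e}  B2 = {a, c, d}  B3 = {b, c, e}
Tree: B1–B2, B1–B3

Every bag has size at most 3, so the width is 3 − 1 = 2 and tw(G) ≤ 2. On the other hand G contains the 3-clique {c, d, e}. A clique must lie in a single bag of any decomposition, so no decomposition can have width below 2. The upper and lower bounds meet at 2, so that is the treewidth.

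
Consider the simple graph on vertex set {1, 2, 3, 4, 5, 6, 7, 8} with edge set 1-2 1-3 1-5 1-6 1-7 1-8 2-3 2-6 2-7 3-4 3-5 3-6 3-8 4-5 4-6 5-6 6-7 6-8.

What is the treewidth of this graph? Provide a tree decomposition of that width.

Treewidth 3.
Bags: B1 = {1, 3, 5, 6}  B2 = {3, 4, 5, 6}  B3 = {1, 2, 3, 6}  B4 = {1, 2, 6, 7}  B5 = {1, 3, 6, 8}
Tree: B1–B2, B1–B3, B3–B4, B3–B5

Every bag has size at most 4, so the width is 4 − 1 = 3 and tw(G) ≤ 3. On the other hand G contains the 4-clique {1, 3, 6, 8}. A clique must lie in a single bag of any decomposition, so no decomposition can have width below 3. The upper and lower bounds meet at 3, so that is the treewidth.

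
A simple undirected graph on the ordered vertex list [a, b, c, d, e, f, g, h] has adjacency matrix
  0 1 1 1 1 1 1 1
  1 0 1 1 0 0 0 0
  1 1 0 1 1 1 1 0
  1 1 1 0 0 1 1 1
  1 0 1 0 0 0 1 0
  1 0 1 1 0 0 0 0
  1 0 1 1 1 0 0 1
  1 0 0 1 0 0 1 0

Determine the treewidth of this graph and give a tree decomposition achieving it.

Treewidth 3.
One such decomposition:
Bags: B1 = {a, c, d, f}  B2 = {a, c, d, g}  B3 = {a, d, g, h}  B4 = {a, c, e, g}  B5 = {a, b, c, d}
Tree: B1–B2, B2–B3, B2–B4, B2–B5

Every bag has size at most 4, so the width is 4 − 1 = 3 and tw(G) ≤ 3. For the lower bound, the 4 vertices {a, d, g, h} are pairwise adjacent, and any tree decomposition puts a clique entirely inside one bag — forcing width ≥ 3. The upper and lower bounds meet at 3, so that is the treewidth.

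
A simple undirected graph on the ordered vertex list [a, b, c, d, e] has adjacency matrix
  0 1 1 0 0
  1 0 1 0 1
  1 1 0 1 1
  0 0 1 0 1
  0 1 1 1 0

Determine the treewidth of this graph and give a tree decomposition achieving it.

Treewidth 2.
One such decomposition:
Bags: B1 = {b, c, e}  B2 = {c, d, e}  B3 = {a, b, c}
Tree: B1–B2, B1–B3

Each bag holds 3 vertices, so the decomposition has width 2, which upper-bounds the treewidth. For the lower bound, the 3 vertices {c, d, e} are pairwise adjacent, and any tree decomposition puts a clique entirely inside one bag — forcing width ≥ 2. Hence tw(G) = 2 exactly.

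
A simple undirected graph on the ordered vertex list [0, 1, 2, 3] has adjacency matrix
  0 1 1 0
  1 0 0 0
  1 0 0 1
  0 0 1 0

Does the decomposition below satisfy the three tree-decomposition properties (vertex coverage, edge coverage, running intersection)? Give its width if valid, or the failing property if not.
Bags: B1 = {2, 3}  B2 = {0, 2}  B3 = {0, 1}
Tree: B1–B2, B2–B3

Every vertex of G appears in some bag (union = {0, 1, 2, 3}); every edge is covered by a bag; and for each vertex v the set of bags containing v is connected in the bag tree. The decomposition is therefore valid. The largest bag has 2 vertices, so the width is 1.

Yes; width 1.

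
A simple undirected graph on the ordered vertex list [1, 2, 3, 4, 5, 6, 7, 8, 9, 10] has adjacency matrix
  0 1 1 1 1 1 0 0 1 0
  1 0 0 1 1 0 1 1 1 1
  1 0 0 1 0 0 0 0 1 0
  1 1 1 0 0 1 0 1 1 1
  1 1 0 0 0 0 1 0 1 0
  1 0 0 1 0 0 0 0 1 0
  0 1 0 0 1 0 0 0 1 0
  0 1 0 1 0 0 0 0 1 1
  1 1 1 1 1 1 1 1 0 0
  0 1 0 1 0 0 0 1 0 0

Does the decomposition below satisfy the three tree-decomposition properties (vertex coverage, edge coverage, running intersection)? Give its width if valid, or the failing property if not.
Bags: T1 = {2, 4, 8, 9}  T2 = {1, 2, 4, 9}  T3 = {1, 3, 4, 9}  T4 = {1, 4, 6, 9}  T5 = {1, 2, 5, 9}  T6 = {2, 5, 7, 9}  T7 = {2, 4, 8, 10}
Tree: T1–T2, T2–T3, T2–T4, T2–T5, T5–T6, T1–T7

Yes; width 3.

Checking the three conditions: (i) the bags cover all of {1, 2, 3, 4, 5, 6, 7, 8, 9, 10}; (ii) for each edge, some bag contains both endpoints; (iii) the bags containing any fixed vertex form a subtree. All hold, so the decomposition is valid with width 4 − 1 = 3.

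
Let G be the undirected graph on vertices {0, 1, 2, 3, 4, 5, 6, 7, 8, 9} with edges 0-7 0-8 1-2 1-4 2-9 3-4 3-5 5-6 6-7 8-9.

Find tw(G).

2

A width-2 tree decomposition is:
Bags: B1 = {1, 2, 9}  B2 = {1, 4, 9}  B3 = {3, 4, 9}  B4 = {3, 5, 9}  B5 = {5, 6, 9}  B6 = {6, 7, 9}  B7 = {0, 7, 9}  B8 = {0, 8, 9}
Tree: B1–B2, B2–B3, B3–B4, B4–B5, B5–B6, B6–B7, B7–B8
The largest bag has 3 vertices, giving width 2; this decomposition certifies tw(G) ≤ 2. For the lower bound, G contains the cycle 9–2–1–4–3–5–6–7–0–8–9, so G is not a forest; only forests have treewidth ≤ 1, hence tw(G) ≥ 2. Therefore the treewidth is 2.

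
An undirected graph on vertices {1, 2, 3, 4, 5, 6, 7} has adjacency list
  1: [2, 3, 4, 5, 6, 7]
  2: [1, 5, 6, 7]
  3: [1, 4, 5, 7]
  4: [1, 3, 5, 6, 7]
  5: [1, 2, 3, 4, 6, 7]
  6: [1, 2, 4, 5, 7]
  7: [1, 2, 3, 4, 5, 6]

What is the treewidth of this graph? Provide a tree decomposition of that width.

Each bag holds 5 vertices, so the decomposition has width 4, which upper-bounds the treewidth. On the other hand G contains the 5-clique {1, 2, 5, 6, 7}. A clique must lie in a single bag of any decomposition, so no decomposition can have width below 4. Combining the bounds, tw(G) = 4.

Treewidth 4.
One optimal decomposition is:
Bags: B1 = {1, 3, 4, 5, 7}  B2 = {1, 4, 5, 6, 7}  B3 = {1, 2, 5, 6, 7}
Tree: B1–B2, B2–B3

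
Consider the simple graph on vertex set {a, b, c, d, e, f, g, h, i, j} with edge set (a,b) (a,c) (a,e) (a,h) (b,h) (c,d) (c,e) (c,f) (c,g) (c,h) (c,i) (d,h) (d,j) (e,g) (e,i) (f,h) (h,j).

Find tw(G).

A width-2 tree decomposition is:
Bags: B1 = {c, d, h}  B2 = {a, c, h}  B3 = {a, c, e}  B4 = {c, f, h}  B5 = {c, e, g}  B6 = {d, h, j}  B7 = {c, e, i}  B8 = {a, b, h}
Tree: B1–B2, B2–B3, B1–B4, B3–B5, B1–B6, B3–B7, B2–B8
The largest bag has 3 vertices, giving width 2; this decomposition certifies tw(G) ≤ 2. Conversely, {d, h, j} is a clique of size 3, and the vertices of any clique must share a bag in every tree decomposition; so some bag has ≥ 3 vertices and tw(G) ≥ 2. Hence tw(G) = 2 exactly.

2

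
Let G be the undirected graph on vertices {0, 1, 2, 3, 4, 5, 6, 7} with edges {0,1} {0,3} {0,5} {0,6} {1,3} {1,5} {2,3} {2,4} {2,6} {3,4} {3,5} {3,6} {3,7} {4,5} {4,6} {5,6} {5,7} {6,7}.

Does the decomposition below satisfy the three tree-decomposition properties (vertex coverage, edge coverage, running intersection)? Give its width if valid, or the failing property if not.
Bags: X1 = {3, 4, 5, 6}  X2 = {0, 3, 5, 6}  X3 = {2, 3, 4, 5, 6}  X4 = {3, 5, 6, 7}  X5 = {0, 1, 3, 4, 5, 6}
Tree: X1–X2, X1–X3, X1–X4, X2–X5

A tree decomposition must satisfy three properties: every vertex lies in some bag; for every edge, both endpoints lie together in some bag; and for every vertex, the bags containing it form a connected subtree. Here bags containing vertex 4 are not connected in the tree, so the decomposition is invalid.

No — bags containing vertex 4 are not connected in the tree.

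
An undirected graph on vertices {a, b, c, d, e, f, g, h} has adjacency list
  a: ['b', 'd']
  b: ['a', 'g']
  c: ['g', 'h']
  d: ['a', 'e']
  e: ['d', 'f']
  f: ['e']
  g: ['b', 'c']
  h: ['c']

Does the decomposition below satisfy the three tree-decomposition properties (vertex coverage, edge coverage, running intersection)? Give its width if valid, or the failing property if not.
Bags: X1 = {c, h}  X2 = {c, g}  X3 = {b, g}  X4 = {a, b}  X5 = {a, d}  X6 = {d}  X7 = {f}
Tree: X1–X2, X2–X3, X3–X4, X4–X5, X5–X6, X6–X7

No — vertex e appears in no bag.

A tree decomposition must satisfy three properties: every vertex lies in some bag; for every edge, both endpoints lie together in some bag; and for every vertex, the bags containing it form a connected subtree. Here vertex e appears in no bag, so the decomposition is invalid.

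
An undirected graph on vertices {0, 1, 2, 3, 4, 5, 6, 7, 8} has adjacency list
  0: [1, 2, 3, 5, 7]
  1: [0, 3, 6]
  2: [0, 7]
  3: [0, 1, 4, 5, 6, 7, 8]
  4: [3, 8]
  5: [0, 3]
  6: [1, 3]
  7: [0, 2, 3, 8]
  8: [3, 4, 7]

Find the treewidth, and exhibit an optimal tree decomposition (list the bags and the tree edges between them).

Treewidth 2.
One optimal decomposition is:
Bags: B1 = {0, 2, 7}  B2 = {0, 3, 7}  B3 = {0, 1, 3}  B4 = {1, 3, 6}  B5 = {0, 3, 5}  B6 = {3, 7, 8}  B7 = {3, 4, 8}
Tree: B1–B2, B2–B3, B3–B4, B2–B5, B2–B6, B6–B7

Every bag has size at most 3, so the width is 3 − 1 = 2 and tw(G) ≤ 2. On the other hand G contains the 3-clique {0, 2, 7}. A clique must lie in a single bag of any decomposition, so no decomposition can have width below 2. Combining the bounds, tw(G) = 2.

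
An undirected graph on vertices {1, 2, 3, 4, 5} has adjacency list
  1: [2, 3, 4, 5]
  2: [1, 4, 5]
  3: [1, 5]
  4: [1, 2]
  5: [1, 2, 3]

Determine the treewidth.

2

A width-2 tree decomposition is:
Bags: B1 = {1, 2, 4}  B2 = {1, 2, 5}  B3 = {1, 3, 5}
Tree: B1–B2, B2–B3
Every bag has size at most 3, so the width is 3 − 1 = 2 and tw(G) ≤ 2. Conversely, {1, 2, 4} is a clique of size 3, and the vertices of any clique must share a bag in every tree decomposition; so some bag has ≥ 3 vertices and tw(G) ≥ 2. Hence tw(G) = 2 exactly.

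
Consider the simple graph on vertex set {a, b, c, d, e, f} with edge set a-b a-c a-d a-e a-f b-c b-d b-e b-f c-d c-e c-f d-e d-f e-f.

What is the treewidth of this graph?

5

A width-5 tree decomposition is:
Bags: B1 = {a, b, c, d, e, f}
Tree: (single bag)
With just one bag of size 6, the width is 6 − 1 = 5, so tw(G) ≤ 5. For the lower bound, the 6 vertices {a, b, c, d, e, f} are pairwise adjacent, and any tree decomposition puts a clique entirely inside one bag — forcing width ≥ 5. The upper and lower bounds meet at 5, so that is the treewidth.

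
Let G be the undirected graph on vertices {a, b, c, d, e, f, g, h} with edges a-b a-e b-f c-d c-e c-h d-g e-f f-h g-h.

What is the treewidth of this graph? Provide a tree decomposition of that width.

Treewidth 2.
Bags: B1 = {d, g, h}  B2 = {c, d, h}  B3 = {c, f, h}  B4 = {c, e, f}  B5 = {b, e, f}  B6 = {a, b, e}
Tree: B1–B2, B2–B3, B3–B4, B4–B5, B5–B6

Every bag has size at most 3, so the width is 3 − 1 = 2 and tw(G) ≤ 2. The edges g–d–c–h–g form a cycle, so G is not a tree and its treewidth is at least 2. Hence tw(G) = 2 exactly.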